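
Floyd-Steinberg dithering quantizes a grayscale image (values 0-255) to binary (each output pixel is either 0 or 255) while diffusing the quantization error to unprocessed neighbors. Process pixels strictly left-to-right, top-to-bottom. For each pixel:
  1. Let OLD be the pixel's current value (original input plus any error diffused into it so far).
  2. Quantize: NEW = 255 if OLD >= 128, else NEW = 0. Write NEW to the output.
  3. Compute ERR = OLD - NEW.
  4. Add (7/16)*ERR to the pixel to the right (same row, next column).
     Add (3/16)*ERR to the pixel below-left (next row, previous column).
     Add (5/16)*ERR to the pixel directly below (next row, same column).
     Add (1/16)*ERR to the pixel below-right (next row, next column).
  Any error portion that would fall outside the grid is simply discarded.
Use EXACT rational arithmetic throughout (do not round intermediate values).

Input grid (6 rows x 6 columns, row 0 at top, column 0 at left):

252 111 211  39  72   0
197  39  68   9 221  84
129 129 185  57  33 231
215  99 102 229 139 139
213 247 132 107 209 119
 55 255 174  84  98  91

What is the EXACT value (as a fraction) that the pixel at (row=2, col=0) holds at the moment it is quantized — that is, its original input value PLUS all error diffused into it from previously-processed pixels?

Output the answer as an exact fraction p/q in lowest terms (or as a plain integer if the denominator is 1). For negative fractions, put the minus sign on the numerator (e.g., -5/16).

Answer: 4184669/32768

Derivation:
(0,0): OLD=252 → NEW=255, ERR=-3
(0,1): OLD=1755/16 → NEW=0, ERR=1755/16
(0,2): OLD=66301/256 → NEW=255, ERR=1021/256
(0,3): OLD=166891/4096 → NEW=0, ERR=166891/4096
(0,4): OLD=5886829/65536 → NEW=0, ERR=5886829/65536
(0,5): OLD=41207803/1048576 → NEW=0, ERR=41207803/1048576
(1,0): OLD=55457/256 → NEW=255, ERR=-9823/256
(1,1): OLD=116839/2048 → NEW=0, ERR=116839/2048
(1,2): OLD=7123827/65536 → NEW=0, ERR=7123827/65536
(1,3): OLD=22644279/262144 → NEW=0, ERR=22644279/262144
(1,4): OLD=4979098373/16777216 → NEW=255, ERR=700908293/16777216
(1,5): OLD=32258588819/268435456 → NEW=0, ERR=32258588819/268435456
(2,0): OLD=4184669/32768 → NEW=0, ERR=4184669/32768
Target (2,0): original=129, with diffused error = 4184669/32768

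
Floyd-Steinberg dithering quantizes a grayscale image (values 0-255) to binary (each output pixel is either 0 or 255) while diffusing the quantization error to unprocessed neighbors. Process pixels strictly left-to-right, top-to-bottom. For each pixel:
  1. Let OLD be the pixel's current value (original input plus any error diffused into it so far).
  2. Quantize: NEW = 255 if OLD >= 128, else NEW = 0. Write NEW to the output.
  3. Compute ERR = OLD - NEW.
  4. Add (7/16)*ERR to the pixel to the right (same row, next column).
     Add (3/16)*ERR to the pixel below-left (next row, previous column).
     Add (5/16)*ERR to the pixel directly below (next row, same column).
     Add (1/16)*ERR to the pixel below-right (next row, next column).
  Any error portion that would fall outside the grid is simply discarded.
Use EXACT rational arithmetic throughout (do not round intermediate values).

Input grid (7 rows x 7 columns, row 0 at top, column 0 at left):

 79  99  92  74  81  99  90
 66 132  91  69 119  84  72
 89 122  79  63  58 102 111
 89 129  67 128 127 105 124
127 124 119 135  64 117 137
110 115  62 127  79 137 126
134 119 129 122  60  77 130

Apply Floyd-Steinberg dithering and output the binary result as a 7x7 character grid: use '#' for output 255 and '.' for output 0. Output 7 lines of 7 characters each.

Answer: .#...#.
.#.#...
.#..#.#
.#.#.#.
#..#..#
.#.#.#.
#.#...#

Derivation:
(0,0): OLD=79 → NEW=0, ERR=79
(0,1): OLD=2137/16 → NEW=255, ERR=-1943/16
(0,2): OLD=9951/256 → NEW=0, ERR=9951/256
(0,3): OLD=372761/4096 → NEW=0, ERR=372761/4096
(0,4): OLD=7917743/65536 → NEW=0, ERR=7917743/65536
(0,5): OLD=159233225/1048576 → NEW=255, ERR=-108153655/1048576
(0,6): OLD=752873855/16777216 → NEW=0, ERR=752873855/16777216
(1,0): OLD=17387/256 → NEW=0, ERR=17387/256
(1,1): OLD=278509/2048 → NEW=255, ERR=-243731/2048
(1,2): OLD=3968497/65536 → NEW=0, ERR=3968497/65536
(1,3): OLD=39063197/262144 → NEW=255, ERR=-27783523/262144
(1,4): OLD=1622935351/16777216 → NEW=0, ERR=1622935351/16777216
(1,5): OLD=14771198567/134217728 → NEW=0, ERR=14771198567/134217728
(1,6): OLD=274288498985/2147483648 → NEW=0, ERR=274288498985/2147483648
(2,0): OLD=2880639/32768 → NEW=0, ERR=2880639/32768
(2,1): OLD=145614821/1048576 → NEW=255, ERR=-121772059/1048576
(2,2): OLD=332282863/16777216 → NEW=0, ERR=332282863/16777216
(2,3): OLD=8115713847/134217728 → NEW=0, ERR=8115713847/134217728
(2,4): OLD=138184947239/1073741824 → NEW=255, ERR=-135619217881/1073741824
(2,5): OLD=3818321370445/34359738368 → NEW=0, ERR=3818321370445/34359738368
(2,6): OLD=113475651686635/549755813888 → NEW=255, ERR=-26712080854805/549755813888
(3,0): OLD=1588758287/16777216 → NEW=0, ERR=1588758287/16777216
(3,1): OLD=19239726435/134217728 → NEW=255, ERR=-14985794205/134217728
(3,2): OLD=30516238745/1073741824 → NEW=0, ERR=30516238745/1073741824
(3,3): OLD=587918482559/4294967296 → NEW=255, ERR=-507298177921/4294967296
(3,4): OLD=33243802395407/549755813888 → NEW=0, ERR=33243802395407/549755813888
(3,5): OLD=656094405807901/4398046511104 → NEW=255, ERR=-465407454523619/4398046511104
(3,6): OLD=4888133997589763/70368744177664 → NEW=0, ERR=4888133997589763/70368744177664
(4,0): OLD=291323372161/2147483648 → NEW=255, ERR=-256284958079/2147483648
(4,1): OLD=1654207807885/34359738368 → NEW=0, ERR=1654207807885/34359738368
(4,2): OLD=65871475120483/549755813888 → NEW=0, ERR=65871475120483/549755813888
(4,3): OLD=719628885697841/4398046511104 → NEW=255, ERR=-401872974633679/4398046511104
(4,4): OLD=552272601494531/35184372088832 → NEW=0, ERR=552272601494531/35184372088832
(4,5): OLD=121149117859002307/1125899906842624 → NEW=0, ERR=121149117859002307/1125899906842624
(4,6): OLD=3587922832261182533/18014398509481984 → NEW=255, ERR=-1005748787656723387/18014398509481984
(5,0): OLD=44932966305015/549755813888 → NEW=0, ERR=44932966305015/549755813888
(5,1): OLD=795211781206525/4398046511104 → NEW=255, ERR=-326290079124995/4398046511104
(5,2): OLD=1859905132733883/35184372088832 → NEW=0, ERR=1859905132733883/35184372088832
(5,3): OLD=37155826620245575/281474976710656 → NEW=255, ERR=-34620292440971705/281474976710656
(5,4): OLD=802700782211779053/18014398509481984 → NEW=0, ERR=802700782211779053/18014398509481984
(5,5): OLD=26031956822991088285/144115188075855872 → NEW=255, ERR=-10717416136352159075/144115188075855872
(5,6): OLD=190791441786143684243/2305843009213693952 → NEW=0, ERR=190791441786143684243/2305843009213693952
(6,0): OLD=10247860134632591/70368744177664 → NEW=255, ERR=-7696169630671729/70368744177664
(6,1): OLD=70916545653015771/1125899906842624 → NEW=0, ERR=70916545653015771/1125899906842624
(6,2): OLD=2618884278984048433/18014398509481984 → NEW=255, ERR=-1974787340933857487/18014398509481984
(6,3): OLD=6811237348727985007/144115188075855872 → NEW=0, ERR=6811237348727985007/144115188075855872
(6,4): OLD=21032429392944338013/288230376151711744 → NEW=0, ERR=21032429392944338013/288230376151711744
(6,5): OLD=3836341367929519923105/36893488147419103232 → NEW=0, ERR=3836341367929519923105/36893488147419103232
(6,6): OLD=116112501734123716200535/590295810358705651712 → NEW=255, ERR=-34412929907346224986025/590295810358705651712
Row 0: .#...#.
Row 1: .#.#...
Row 2: .#..#.#
Row 3: .#.#.#.
Row 4: #..#..#
Row 5: .#.#.#.
Row 6: #.#...#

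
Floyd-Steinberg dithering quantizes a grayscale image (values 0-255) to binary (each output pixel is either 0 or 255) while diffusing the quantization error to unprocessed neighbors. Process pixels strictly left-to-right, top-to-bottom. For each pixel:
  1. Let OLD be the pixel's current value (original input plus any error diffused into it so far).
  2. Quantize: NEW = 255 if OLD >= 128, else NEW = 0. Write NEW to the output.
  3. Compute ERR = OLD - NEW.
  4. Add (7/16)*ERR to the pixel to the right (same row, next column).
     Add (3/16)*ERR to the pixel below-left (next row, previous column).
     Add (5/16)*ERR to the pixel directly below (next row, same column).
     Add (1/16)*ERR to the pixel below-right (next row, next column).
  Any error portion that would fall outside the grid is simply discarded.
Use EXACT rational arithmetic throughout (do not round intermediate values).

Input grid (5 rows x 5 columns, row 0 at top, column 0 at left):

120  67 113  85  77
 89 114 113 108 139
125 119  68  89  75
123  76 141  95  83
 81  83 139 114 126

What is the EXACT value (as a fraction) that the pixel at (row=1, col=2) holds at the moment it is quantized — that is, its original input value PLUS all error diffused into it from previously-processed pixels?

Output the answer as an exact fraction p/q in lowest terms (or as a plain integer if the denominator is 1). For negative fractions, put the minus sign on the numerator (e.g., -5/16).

(0,0): OLD=120 → NEW=0, ERR=120
(0,1): OLD=239/2 → NEW=0, ERR=239/2
(0,2): OLD=5289/32 → NEW=255, ERR=-2871/32
(0,3): OLD=23423/512 → NEW=0, ERR=23423/512
(0,4): OLD=794745/8192 → NEW=0, ERR=794745/8192
(1,0): OLD=4765/32 → NEW=255, ERR=-3395/32
(1,1): OLD=24475/256 → NEW=0, ERR=24475/256
(1,2): OLD=1170119/8192 → NEW=255, ERR=-918841/8192
Target (1,2): original=113, with diffused error = 1170119/8192

Answer: 1170119/8192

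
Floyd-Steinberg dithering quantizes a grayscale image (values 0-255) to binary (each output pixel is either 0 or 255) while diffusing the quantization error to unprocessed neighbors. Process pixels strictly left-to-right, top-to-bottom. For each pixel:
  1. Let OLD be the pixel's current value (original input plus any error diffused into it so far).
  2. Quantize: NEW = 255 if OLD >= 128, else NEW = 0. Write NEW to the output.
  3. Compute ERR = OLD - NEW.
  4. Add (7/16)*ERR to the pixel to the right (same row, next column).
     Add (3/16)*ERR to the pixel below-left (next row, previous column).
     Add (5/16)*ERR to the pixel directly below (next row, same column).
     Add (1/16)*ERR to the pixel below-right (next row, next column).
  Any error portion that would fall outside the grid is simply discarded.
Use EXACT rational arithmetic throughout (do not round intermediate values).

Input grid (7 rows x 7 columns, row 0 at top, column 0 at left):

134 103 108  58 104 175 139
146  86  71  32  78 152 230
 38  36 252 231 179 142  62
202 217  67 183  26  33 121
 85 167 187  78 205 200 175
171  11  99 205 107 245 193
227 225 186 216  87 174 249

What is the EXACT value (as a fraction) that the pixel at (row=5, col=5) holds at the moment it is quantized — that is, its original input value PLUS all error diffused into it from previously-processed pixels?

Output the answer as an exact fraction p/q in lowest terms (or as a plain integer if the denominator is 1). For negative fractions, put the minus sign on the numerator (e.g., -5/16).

Answer: 30831372404228735925/144115188075855872

Derivation:
(0,0): OLD=134 → NEW=255, ERR=-121
(0,1): OLD=801/16 → NEW=0, ERR=801/16
(0,2): OLD=33255/256 → NEW=255, ERR=-32025/256
(0,3): OLD=13393/4096 → NEW=0, ERR=13393/4096
(0,4): OLD=6909495/65536 → NEW=0, ERR=6909495/65536
(0,5): OLD=231867265/1048576 → NEW=255, ERR=-35519615/1048576
(0,6): OLD=2083395719/16777216 → NEW=0, ERR=2083395719/16777216
(1,0): OLD=30099/256 → NEW=0, ERR=30099/256
(1,1): OLD=249989/2048 → NEW=0, ERR=249989/2048
(1,2): OLD=5836137/65536 → NEW=0, ERR=5836137/65536
(1,3): OLD=22002229/262144 → NEW=0, ERR=22002229/262144
(1,4): OLD=2374314623/16777216 → NEW=255, ERR=-1903875457/16777216
(1,5): OLD=16326254895/134217728 → NEW=0, ERR=16326254895/134217728
(1,6): OLD=686994341345/2147483648 → NEW=255, ERR=139386011105/2147483648
(2,0): OLD=3199111/32768 → NEW=0, ERR=3199111/32768
(2,1): OLD=147748285/1048576 → NEW=255, ERR=-119638595/1048576
(2,2): OLD=4249300343/16777216 → NEW=255, ERR=-28889737/16777216
(2,3): OLD=32314750079/134217728 → NEW=255, ERR=-1910770561/134217728
(2,4): OLD=177556533359/1073741824 → NEW=255, ERR=-96247631761/1073741824
(2,5): OLD=5012178370021/34359738368 → NEW=255, ERR=-3749554913819/34359738368
(2,6): OLD=23168378205843/549755813888 → NEW=0, ERR=23168378205843/549755813888
(3,0): OLD=3541939607/16777216 → NEW=255, ERR=-736250473/16777216
(3,1): OLD=22538464331/134217728 → NEW=255, ERR=-11687056309/134217728
(3,2): OLD=19935184465/1073741824 → NEW=0, ERR=19935184465/1073741824
(3,3): OLD=729109922759/4294967296 → NEW=255, ERR=-366106737721/4294967296
(3,4): OLD=-33345769238121/549755813888 → NEW=0, ERR=-33345769238121/549755813888
(3,5): OLD=-111443680441803/4398046511104 → NEW=0, ERR=-111443680441803/4398046511104
(3,6): OLD=8181304381669611/70368744177664 → NEW=0, ERR=8181304381669611/70368744177664
(4,0): OLD=118024922233/2147483648 → NEW=0, ERR=118024922233/2147483648
(4,1): OLD=5654657304613/34359738368 → NEW=255, ERR=-3107075979227/34359738368
(4,2): OLD=72465986736459/549755813888 → NEW=255, ERR=-67721745804981/549755813888
(4,3): OLD=-56047885156183/4398046511104 → NEW=0, ERR=-56047885156183/4398046511104
(4,4): OLD=5995101125025643/35184372088832 → NEW=255, ERR=-2976913757626517/35184372088832
(4,5): OLD=194863349008938667/1125899906842624 → NEW=255, ERR=-92241127235930453/1125899906842624
(4,6): OLD=3132806616848301341/18014398509481984 → NEW=255, ERR=-1460865003069604579/18014398509481984
(5,0): OLD=94129010015807/549755813888 → NEW=255, ERR=-46058722525633/549755813888
(5,1): OLD=-323585485048299/4398046511104 → NEW=0, ERR=-323585485048299/4398046511104
(5,2): OLD=713344032620899/35184372088832 → NEW=0, ERR=713344032620899/35184372088832
(5,3): OLD=52445650134534799/281474976710656 → NEW=255, ERR=-19330468926682481/281474976710656
(5,4): OLD=618909669039445893/18014398509481984 → NEW=0, ERR=618909669039445893/18014398509481984
(5,5): OLD=30831372404228735925/144115188075855872 → NEW=255, ERR=-5918000555114511435/144115188075855872
Target (5,5): original=245, with diffused error = 30831372404228735925/144115188075855872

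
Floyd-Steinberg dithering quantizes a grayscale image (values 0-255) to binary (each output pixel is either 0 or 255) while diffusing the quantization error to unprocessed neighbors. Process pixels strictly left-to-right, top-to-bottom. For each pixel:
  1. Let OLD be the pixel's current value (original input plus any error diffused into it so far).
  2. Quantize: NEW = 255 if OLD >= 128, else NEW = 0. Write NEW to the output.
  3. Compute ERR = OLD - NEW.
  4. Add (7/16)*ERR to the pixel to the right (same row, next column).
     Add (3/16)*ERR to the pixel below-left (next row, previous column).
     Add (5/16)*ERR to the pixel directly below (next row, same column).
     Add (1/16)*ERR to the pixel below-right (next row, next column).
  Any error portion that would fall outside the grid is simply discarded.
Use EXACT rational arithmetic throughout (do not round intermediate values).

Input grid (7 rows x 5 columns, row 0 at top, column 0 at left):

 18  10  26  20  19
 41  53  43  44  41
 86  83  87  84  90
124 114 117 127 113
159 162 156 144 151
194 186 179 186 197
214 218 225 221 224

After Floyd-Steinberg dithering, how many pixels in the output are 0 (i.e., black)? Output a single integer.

Answer: 18

Derivation:
(0,0): OLD=18 → NEW=0, ERR=18
(0,1): OLD=143/8 → NEW=0, ERR=143/8
(0,2): OLD=4329/128 → NEW=0, ERR=4329/128
(0,3): OLD=71263/2048 → NEW=0, ERR=71263/2048
(0,4): OLD=1121433/32768 → NEW=0, ERR=1121433/32768
(1,0): OLD=6397/128 → NEW=0, ERR=6397/128
(1,1): OLD=90027/1024 → NEW=0, ERR=90027/1024
(1,2): OLD=3266119/32768 → NEW=0, ERR=3266119/32768
(1,3): OLD=14026267/131072 → NEW=0, ERR=14026267/131072
(1,4): OLD=211156593/2097152 → NEW=0, ERR=211156593/2097152
(2,0): OLD=1934985/16384 → NEW=0, ERR=1934985/16384
(2,1): OLD=96446003/524288 → NEW=255, ERR=-37247437/524288
(2,2): OLD=944775385/8388608 → NEW=0, ERR=944775385/8388608
(2,3): OLD=25746127867/134217728 → NEW=255, ERR=-8479392773/134217728
(2,4): OLD=215850786077/2147483648 → NEW=0, ERR=215850786077/2147483648
(3,0): OLD=1238042681/8388608 → NEW=255, ERR=-901052359/8388608
(3,1): OLD=4919348997/67108864 → NEW=0, ERR=4919348997/67108864
(3,2): OLD=360734981383/2147483648 → NEW=255, ERR=-186873348857/2147483648
(3,3): OLD=408329595711/4294967296 → NEW=0, ERR=408329595711/4294967296
(3,4): OLD=12510775333179/68719476736 → NEW=255, ERR=-5012691234501/68719476736
(4,0): OLD=149440902647/1073741824 → NEW=255, ERR=-124363262473/1073741824
(4,1): OLD=3820998330039/34359738368 → NEW=0, ERR=3820998330039/34359738368
(4,2): OLD=109877644351769/549755813888 → NEW=255, ERR=-30310088189671/549755813888
(4,3): OLD=1147653552189879/8796093022208 → NEW=255, ERR=-1095350168473161/8796093022208
(4,4): OLD=11212046184277889/140737488355328 → NEW=0, ERR=11212046184277889/140737488355328
(5,0): OLD=98217500888709/549755813888 → NEW=255, ERR=-41970231652731/549755813888
(5,1): OLD=746678646004751/4398046511104 → NEW=255, ERR=-374823214326769/4398046511104
(5,2): OLD=15211803426925767/140737488355328 → NEW=0, ERR=15211803426925767/140737488355328
(5,3): OLD=115891532958090377/562949953421312 → NEW=255, ERR=-27660705164344183/562949953421312
(5,4): OLD=1734931829936841619/9007199254740992 → NEW=255, ERR=-561903980022111341/9007199254740992
(6,0): OLD=12255632344930549/70368744177664 → NEW=255, ERR=-5688397420373771/70368744177664
(6,1): OLD=386174112183546395/2251799813685248 → NEW=255, ERR=-188034840306191845/2251799813685248
(6,2): OLD=7483341773570175321/36028797018963968 → NEW=255, ERR=-1704001466265636519/36028797018963968
(6,3): OLD=103769764259634656915/576460752303423488 → NEW=255, ERR=-43227727577738332525/576460752303423488
(6,4): OLD=1555307407515937380805/9223372036854775808 → NEW=255, ERR=-796652461882030450235/9223372036854775808
Output grid:
  Row 0: .....  (5 black, running=5)
  Row 1: .....  (5 black, running=10)
  Row 2: .#.#.  (3 black, running=13)
  Row 3: #.#.#  (2 black, running=15)
  Row 4: #.##.  (2 black, running=17)
  Row 5: ##.##  (1 black, running=18)
  Row 6: #####  (0 black, running=18)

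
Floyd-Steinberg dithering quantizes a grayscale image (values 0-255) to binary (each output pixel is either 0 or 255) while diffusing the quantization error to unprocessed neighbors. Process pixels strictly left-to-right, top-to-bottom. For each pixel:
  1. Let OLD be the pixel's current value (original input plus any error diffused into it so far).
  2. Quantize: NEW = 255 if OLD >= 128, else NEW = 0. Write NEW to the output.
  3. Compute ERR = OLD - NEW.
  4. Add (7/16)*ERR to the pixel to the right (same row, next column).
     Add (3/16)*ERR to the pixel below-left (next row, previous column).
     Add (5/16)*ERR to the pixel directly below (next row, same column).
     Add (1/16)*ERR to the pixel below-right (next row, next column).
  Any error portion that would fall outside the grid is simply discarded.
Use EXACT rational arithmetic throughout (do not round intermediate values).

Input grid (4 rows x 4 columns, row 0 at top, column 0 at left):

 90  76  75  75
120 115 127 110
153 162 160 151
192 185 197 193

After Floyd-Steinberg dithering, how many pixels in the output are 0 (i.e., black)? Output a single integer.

(0,0): OLD=90 → NEW=0, ERR=90
(0,1): OLD=923/8 → NEW=0, ERR=923/8
(0,2): OLD=16061/128 → NEW=0, ERR=16061/128
(0,3): OLD=266027/2048 → NEW=255, ERR=-256213/2048
(1,0): OLD=21729/128 → NEW=255, ERR=-10911/128
(1,1): OLD=146343/1024 → NEW=255, ERR=-114777/1024
(1,2): OLD=3307187/32768 → NEW=0, ERR=3307187/32768
(1,3): OLD=64436565/524288 → NEW=0, ERR=64436565/524288
(2,0): OLD=1725981/16384 → NEW=0, ERR=1725981/16384
(2,1): OLD=97862415/524288 → NEW=255, ERR=-35831025/524288
(2,2): OLD=186309867/1048576 → NEW=255, ERR=-81077013/1048576
(2,3): OLD=2716016159/16777216 → NEW=255, ERR=-1562173921/16777216
(3,0): OLD=1779276621/8388608 → NEW=255, ERR=-359818419/8388608
(3,1): OLD=18382922707/134217728 → NEW=255, ERR=-15842597933/134217728
(3,2): OLD=213601888301/2147483648 → NEW=0, ERR=213601888301/2147483648
(3,3): OLD=6960805691067/34359738368 → NEW=255, ERR=-1800927592773/34359738368
Output grid:
  Row 0: ...#  (3 black, running=3)
  Row 1: ##..  (2 black, running=5)
  Row 2: .###  (1 black, running=6)
  Row 3: ##.#  (1 black, running=7)

Answer: 7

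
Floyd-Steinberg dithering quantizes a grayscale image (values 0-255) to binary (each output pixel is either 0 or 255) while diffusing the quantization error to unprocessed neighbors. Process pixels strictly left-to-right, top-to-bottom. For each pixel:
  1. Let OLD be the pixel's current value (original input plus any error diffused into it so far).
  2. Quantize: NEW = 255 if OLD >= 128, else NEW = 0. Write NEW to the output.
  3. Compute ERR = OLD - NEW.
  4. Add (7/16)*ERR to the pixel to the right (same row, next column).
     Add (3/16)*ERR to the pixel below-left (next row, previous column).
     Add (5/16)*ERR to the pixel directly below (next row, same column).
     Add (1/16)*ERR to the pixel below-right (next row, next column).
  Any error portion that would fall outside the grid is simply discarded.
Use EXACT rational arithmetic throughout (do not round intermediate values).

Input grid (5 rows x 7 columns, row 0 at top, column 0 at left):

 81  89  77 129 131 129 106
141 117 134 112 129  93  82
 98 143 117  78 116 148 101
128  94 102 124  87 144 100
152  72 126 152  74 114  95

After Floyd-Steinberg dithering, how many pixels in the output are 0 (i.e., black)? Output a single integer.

(0,0): OLD=81 → NEW=0, ERR=81
(0,1): OLD=1991/16 → NEW=0, ERR=1991/16
(0,2): OLD=33649/256 → NEW=255, ERR=-31631/256
(0,3): OLD=306967/4096 → NEW=0, ERR=306967/4096
(0,4): OLD=10733985/65536 → NEW=255, ERR=-5977695/65536
(0,5): OLD=93422439/1048576 → NEW=0, ERR=93422439/1048576
(0,6): OLD=2432341969/16777216 → NEW=255, ERR=-1845848111/16777216
(1,0): OLD=48549/256 → NEW=255, ERR=-16731/256
(1,1): OLD=223619/2048 → NEW=0, ERR=223619/2048
(1,2): OLD=10812607/65536 → NEW=255, ERR=-5899073/65536
(1,3): OLD=18668435/262144 → NEW=0, ERR=18668435/262144
(1,4): OLD=2567612313/16777216 → NEW=255, ERR=-1710577767/16777216
(1,5): OLD=6698206953/134217728 → NEW=0, ERR=6698206953/134217728
(1,6): OLD=161105255559/2147483648 → NEW=0, ERR=161105255559/2147483648
(2,0): OLD=3212881/32768 → NEW=0, ERR=3212881/32768
(2,1): OLD=208725387/1048576 → NEW=255, ERR=-58661493/1048576
(2,2): OLD=1418892129/16777216 → NEW=0, ERR=1418892129/16777216
(2,3): OLD=15101106841/134217728 → NEW=0, ERR=15101106841/134217728
(2,4): OLD=158022799977/1073741824 → NEW=255, ERR=-115781365143/1073741824
(2,5): OLD=4264520535203/34359738368 → NEW=0, ERR=4264520535203/34359738368
(2,6): OLD=99980142373797/549755813888 → NEW=255, ERR=-40207590167643/549755813888
(3,0): OLD=2485560129/16777216 → NEW=255, ERR=-1792629951/16777216
(3,1): OLD=6946637613/134217728 → NEW=0, ERR=6946637613/134217728
(3,2): OLD=181110064983/1073741824 → NEW=255, ERR=-92694100137/1073741824
(3,3): OLD=457238588081/4294967296 → NEW=0, ERR=457238588081/4294967296
(3,4): OLD=71568543274817/549755813888 → NEW=255, ERR=-68619189266623/549755813888
(3,5): OLD=473780941845843/4398046511104 → NEW=0, ERR=473780941845843/4398046511104
(3,6): OLD=9290896032487565/70368744177664 → NEW=255, ERR=-8653133732816755/70368744177664
(4,0): OLD=275552229295/2147483648 → NEW=255, ERR=-272056100945/2147483648
(4,1): OLD=339618230371/34359738368 → NEW=0, ERR=339618230371/34359738368
(4,2): OLD=69567569483437/549755813888 → NEW=0, ERR=69567569483437/549755813888
(4,3): OLD=931647437530751/4398046511104 → NEW=255, ERR=-189854422800769/4398046511104
(4,4): OLD=1511546839304653/35184372088832 → NEW=0, ERR=1511546839304653/35184372088832
(4,5): OLD=152674063053413709/1125899906842624 → NEW=255, ERR=-134430413191455411/1125899906842624
(4,6): OLD=199392188547796011/18014398509481984 → NEW=0, ERR=199392188547796011/18014398509481984
Output grid:
  Row 0: ..#.#.#  (4 black, running=4)
  Row 1: #.#.#..  (4 black, running=8)
  Row 2: .#..#.#  (4 black, running=12)
  Row 3: #.#.#.#  (3 black, running=15)
  Row 4: #..#.#.  (4 black, running=19)

Answer: 19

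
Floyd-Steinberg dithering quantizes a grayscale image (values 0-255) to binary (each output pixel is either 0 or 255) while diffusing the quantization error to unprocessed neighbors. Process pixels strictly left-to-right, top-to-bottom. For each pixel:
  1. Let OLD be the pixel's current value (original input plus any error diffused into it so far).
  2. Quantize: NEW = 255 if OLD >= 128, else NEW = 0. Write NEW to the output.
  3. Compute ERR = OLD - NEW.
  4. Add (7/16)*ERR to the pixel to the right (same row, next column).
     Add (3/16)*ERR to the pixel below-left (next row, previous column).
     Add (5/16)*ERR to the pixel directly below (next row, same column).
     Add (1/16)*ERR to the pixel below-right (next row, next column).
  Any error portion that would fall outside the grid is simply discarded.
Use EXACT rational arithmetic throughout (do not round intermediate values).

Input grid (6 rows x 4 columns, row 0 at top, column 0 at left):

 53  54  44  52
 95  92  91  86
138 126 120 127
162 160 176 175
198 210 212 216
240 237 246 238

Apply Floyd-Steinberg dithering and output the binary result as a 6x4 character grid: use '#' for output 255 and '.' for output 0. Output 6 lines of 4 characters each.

(0,0): OLD=53 → NEW=0, ERR=53
(0,1): OLD=1235/16 → NEW=0, ERR=1235/16
(0,2): OLD=19909/256 → NEW=0, ERR=19909/256
(0,3): OLD=352355/4096 → NEW=0, ERR=352355/4096
(1,0): OLD=32265/256 → NEW=0, ERR=32265/256
(1,1): OLD=387391/2048 → NEW=255, ERR=-134849/2048
(1,2): OLD=7041835/65536 → NEW=0, ERR=7041835/65536
(1,3): OLD=172755485/1048576 → NEW=255, ERR=-94631395/1048576
(2,0): OLD=5408037/32768 → NEW=255, ERR=-2947803/32768
(2,1): OLD=98660839/1048576 → NEW=0, ERR=98660839/1048576
(2,2): OLD=364287715/2097152 → NEW=255, ERR=-170486045/2097152
(2,3): OLD=2347035319/33554432 → NEW=0, ERR=2347035319/33554432
(3,0): OLD=2542243029/16777216 → NEW=255, ERR=-1735947051/16777216
(3,1): OLD=33089970507/268435456 → NEW=0, ERR=33089970507/268435456
(3,2): OLD=960018991285/4294967296 → NEW=255, ERR=-135197669195/4294967296
(3,3): OLD=12232471928435/68719476736 → NEW=255, ERR=-5290994639245/68719476736
(4,0): OLD=810797672049/4294967296 → NEW=255, ERR=-284418988431/4294967296
(4,1): OLD=7118679691731/34359738368 → NEW=255, ERR=-1643053592109/34359738368
(4,2): OLD=191875949795443/1099511627776 → NEW=255, ERR=-88499515287437/1099511627776
(4,3): OLD=2722525404128277/17592186044416 → NEW=255, ERR=-1763482037197803/17592186044416
(5,0): OLD=115635475019553/549755813888 → NEW=255, ERR=-24552257521887/549755813888
(5,1): OLD=3224418105582087/17592186044416 → NEW=255, ERR=-1261589335743993/17592186044416
(5,2): OLD=1475002129589539/8796093022208 → NEW=255, ERR=-768001591073501/8796093022208
(5,3): OLD=46005619751519107/281474976710656 → NEW=255, ERR=-25770499309698173/281474976710656
Row 0: ....
Row 1: .#.#
Row 2: #.#.
Row 3: #.##
Row 4: ####
Row 5: ####

Answer: ....
.#.#
#.#.
#.##
####
####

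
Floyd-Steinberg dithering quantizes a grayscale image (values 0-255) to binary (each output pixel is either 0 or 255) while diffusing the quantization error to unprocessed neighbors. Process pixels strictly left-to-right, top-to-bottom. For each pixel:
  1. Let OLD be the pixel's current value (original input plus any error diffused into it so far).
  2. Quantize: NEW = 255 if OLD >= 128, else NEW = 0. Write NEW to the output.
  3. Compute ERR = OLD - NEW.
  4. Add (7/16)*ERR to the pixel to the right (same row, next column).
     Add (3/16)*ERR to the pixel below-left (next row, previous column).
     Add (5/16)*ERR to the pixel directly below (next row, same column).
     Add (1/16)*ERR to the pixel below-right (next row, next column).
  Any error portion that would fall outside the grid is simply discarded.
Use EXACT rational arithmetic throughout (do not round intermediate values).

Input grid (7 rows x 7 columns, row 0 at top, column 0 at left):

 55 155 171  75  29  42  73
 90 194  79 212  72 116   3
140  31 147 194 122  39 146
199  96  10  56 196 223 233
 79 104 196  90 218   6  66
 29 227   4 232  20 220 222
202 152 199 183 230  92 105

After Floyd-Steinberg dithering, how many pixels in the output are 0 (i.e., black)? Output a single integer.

(0,0): OLD=55 → NEW=0, ERR=55
(0,1): OLD=2865/16 → NEW=255, ERR=-1215/16
(0,2): OLD=35271/256 → NEW=255, ERR=-30009/256
(0,3): OLD=97137/4096 → NEW=0, ERR=97137/4096
(0,4): OLD=2580503/65536 → NEW=0, ERR=2580503/65536
(0,5): OLD=62103713/1048576 → NEW=0, ERR=62103713/1048576
(0,6): OLD=1659462759/16777216 → NEW=0, ERR=1659462759/16777216
(1,0): OLD=23795/256 → NEW=0, ERR=23795/256
(1,1): OLD=394021/2048 → NEW=255, ERR=-128219/2048
(1,2): OLD=961929/65536 → NEW=0, ERR=961929/65536
(1,3): OLD=59215445/262144 → NEW=255, ERR=-7631275/262144
(1,4): OLD=1411902303/16777216 → NEW=0, ERR=1411902303/16777216
(1,5): OLD=25814561551/134217728 → NEW=255, ERR=-8410959089/134217728
(1,6): OLD=21893522945/2147483648 → NEW=0, ERR=21893522945/2147483648
(2,0): OLD=5154663/32768 → NEW=255, ERR=-3201177/32768
(2,1): OLD=-23848355/1048576 → NEW=0, ERR=-23848355/1048576
(2,2): OLD=2219043159/16777216 → NEW=255, ERR=-2059146921/16777216
(2,3): OLD=19851201375/134217728 → NEW=255, ERR=-14374319265/134217728
(2,4): OLD=94354386127/1073741824 → NEW=0, ERR=94354386127/1073741824
(2,5): OLD=2234518538629/34359738368 → NEW=0, ERR=2234518538629/34359738368
(2,6): OLD=95504254906867/549755813888 → NEW=255, ERR=-44683477634573/549755813888
(3,0): OLD=2754932599/16777216 → NEW=255, ERR=-1523257481/16777216
(3,1): OLD=2691344811/134217728 → NEW=0, ERR=2691344811/134217728
(3,2): OLD=-44113586959/1073741824 → NEW=0, ERR=-44113586959/1073741824
(3,3): OLD=57395637607/4294967296 → NEW=0, ERR=57395637607/4294967296
(3,4): OLD=129086726892407/549755813888 → NEW=255, ERR=-11101005649033/549755813888
(3,5): OLD=988421100146389/4398046511104 → NEW=255, ERR=-133080760185131/4398046511104
(3,6): OLD=13963031339661387/70368744177664 → NEW=255, ERR=-3980998425642933/70368744177664
(4,0): OLD=116794943385/2147483648 → NEW=0, ERR=116794943385/2147483648
(4,1): OLD=4146626499525/34359738368 → NEW=0, ERR=4146626499525/34359738368
(4,2): OLD=131786830679467/549755813888 → NEW=255, ERR=-8400901861973/549755813888
(4,3): OLD=356843046781641/4398046511104 → NEW=0, ERR=356843046781641/4398046511104
(4,4): OLD=8526889092297547/35184372088832 → NEW=255, ERR=-445125790354613/35184372088832
(4,5): OLD=-23486746438724341/1125899906842624 → NEW=0, ERR=-23486746438724341/1125899906842624
(4,6): OLD=671994527895912381/18014398509481984 → NEW=0, ERR=671994527895912381/18014398509481984
(5,0): OLD=37726393572127/549755813888 → NEW=0, ERR=37726393572127/549755813888
(5,1): OLD=1298612395464373/4398046511104 → NEW=255, ERR=177110535132853/4398046511104
(5,2): OLD=1393254990222915/35184372088832 → NEW=0, ERR=1393254990222915/35184372088832
(5,3): OLD=76378930453170159/281474976710656 → NEW=255, ERR=4602811391952879/281474976710656
(5,4): OLD=438838143367509285/18014398509481984 → NEW=0, ERR=438838143367509285/18014398509481984
(5,5): OLD=33195844610438688341/144115188075855872 → NEW=255, ERR=-3553528348904559019/144115188075855872
(5,6): OLD=510895927174787923803/2305843009213693952 → NEW=255, ERR=-77094040174704033957/2305843009213693952
(6,0): OLD=16254873672171767/70368744177664 → NEW=255, ERR=-1689156093132553/70368744177664
(6,1): OLD=186670044317348963/1125899906842624 → NEW=255, ERR=-100434431927520157/1125899906842624
(6,2): OLD=3205319112027385033/18014398509481984 → NEW=255, ERR=-1388352507890520887/18014398509481984
(6,3): OLD=23265225955525592279/144115188075855872 → NEW=255, ERR=-13484147003817655081/144115188075855872
(6,4): OLD=55650555401636573973/288230376151711744 → NEW=255, ERR=-17848190517049920747/288230376151711744
(6,5): OLD=1935309134522326300601/36893488147419103232 → NEW=0, ERR=1935309134522326300601/36893488147419103232
(6,6): OLD=68450997558024487708543/590295810358705651712 → NEW=0, ERR=68450997558024487708543/590295810358705651712
Output grid:
  Row 0: .##....  (5 black, running=5)
  Row 1: .#.#.#.  (4 black, running=9)
  Row 2: #.##..#  (3 black, running=12)
  Row 3: #...###  (3 black, running=15)
  Row 4: ..#.#..  (5 black, running=20)
  Row 5: .#.#.##  (3 black, running=23)
  Row 6: #####..  (2 black, running=25)

Answer: 25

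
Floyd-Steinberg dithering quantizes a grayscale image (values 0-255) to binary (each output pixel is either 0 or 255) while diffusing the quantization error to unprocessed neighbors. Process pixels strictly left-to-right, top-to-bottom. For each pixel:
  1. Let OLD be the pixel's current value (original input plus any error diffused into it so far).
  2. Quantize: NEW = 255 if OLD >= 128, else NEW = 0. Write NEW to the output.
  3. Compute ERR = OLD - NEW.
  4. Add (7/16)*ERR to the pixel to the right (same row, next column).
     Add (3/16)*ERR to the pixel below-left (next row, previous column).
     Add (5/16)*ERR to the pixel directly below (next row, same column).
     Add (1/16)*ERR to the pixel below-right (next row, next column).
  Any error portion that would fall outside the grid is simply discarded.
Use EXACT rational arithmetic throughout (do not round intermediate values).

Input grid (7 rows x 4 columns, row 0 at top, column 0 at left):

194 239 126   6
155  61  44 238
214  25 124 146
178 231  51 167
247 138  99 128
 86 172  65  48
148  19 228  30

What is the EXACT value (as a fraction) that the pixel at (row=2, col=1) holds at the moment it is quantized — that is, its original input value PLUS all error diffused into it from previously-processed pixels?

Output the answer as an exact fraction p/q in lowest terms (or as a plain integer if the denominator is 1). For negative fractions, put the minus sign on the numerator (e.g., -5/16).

(0,0): OLD=194 → NEW=255, ERR=-61
(0,1): OLD=3397/16 → NEW=255, ERR=-683/16
(0,2): OLD=27475/256 → NEW=0, ERR=27475/256
(0,3): OLD=216901/4096 → NEW=0, ERR=216901/4096
(1,0): OLD=32751/256 → NEW=0, ERR=32751/256
(1,1): OLD=245641/2048 → NEW=0, ERR=245641/2048
(1,2): OLD=8996413/65536 → NEW=255, ERR=-7715267/65536
(1,3): OLD=219939899/1048576 → NEW=255, ERR=-47446981/1048576
(2,0): OLD=9059315/32768 → NEW=255, ERR=703475/32768
(2,1): OLD=60604065/1048576 → NEW=0, ERR=60604065/1048576
Target (2,1): original=25, with diffused error = 60604065/1048576

Answer: 60604065/1048576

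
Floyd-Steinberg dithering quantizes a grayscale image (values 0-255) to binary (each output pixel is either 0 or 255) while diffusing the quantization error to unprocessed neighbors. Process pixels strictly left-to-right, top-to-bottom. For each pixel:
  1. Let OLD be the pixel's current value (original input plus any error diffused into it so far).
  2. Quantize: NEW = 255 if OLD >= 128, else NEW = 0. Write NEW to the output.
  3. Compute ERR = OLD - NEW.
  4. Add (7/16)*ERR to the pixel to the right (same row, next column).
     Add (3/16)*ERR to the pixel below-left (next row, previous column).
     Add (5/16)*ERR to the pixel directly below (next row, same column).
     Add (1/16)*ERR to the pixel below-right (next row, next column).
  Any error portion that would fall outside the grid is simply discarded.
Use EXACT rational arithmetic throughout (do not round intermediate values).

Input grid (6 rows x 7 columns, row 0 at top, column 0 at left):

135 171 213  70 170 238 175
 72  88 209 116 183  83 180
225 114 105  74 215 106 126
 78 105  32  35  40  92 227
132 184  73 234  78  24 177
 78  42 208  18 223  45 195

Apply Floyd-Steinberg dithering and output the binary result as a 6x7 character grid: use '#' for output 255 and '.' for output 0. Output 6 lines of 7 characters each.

Answer: #.#.###
.##.#.#
#..##..
.#...##
#..#..#
..#.#.#

Derivation:
(0,0): OLD=135 → NEW=255, ERR=-120
(0,1): OLD=237/2 → NEW=0, ERR=237/2
(0,2): OLD=8475/32 → NEW=255, ERR=315/32
(0,3): OLD=38045/512 → NEW=0, ERR=38045/512
(0,4): OLD=1658955/8192 → NEW=255, ERR=-430005/8192
(0,5): OLD=28185101/131072 → NEW=255, ERR=-5238259/131072
(0,6): OLD=330333787/2097152 → NEW=255, ERR=-204439973/2097152
(1,0): OLD=1815/32 → NEW=0, ERR=1815/32
(1,1): OLD=36913/256 → NEW=255, ERR=-28367/256
(1,2): OLD=1514997/8192 → NEW=255, ERR=-573963/8192
(1,3): OLD=3255209/32768 → NEW=0, ERR=3255209/32768
(1,4): OLD=434549011/2097152 → NEW=255, ERR=-100224749/2097152
(1,5): OLD=470491347/16777216 → NEW=0, ERR=470491347/16777216
(1,6): OLD=42763725437/268435456 → NEW=255, ERR=-25687315843/268435456
(2,0): OLD=909099/4096 → NEW=255, ERR=-135381/4096
(2,1): OLD=7250905/131072 → NEW=0, ERR=7250905/131072
(2,2): OLD=249578859/2097152 → NEW=0, ERR=249578859/2097152
(2,3): OLD=2412069043/16777216 → NEW=255, ERR=-1866121037/16777216
(2,4): OLD=21859963435/134217728 → NEW=255, ERR=-12365557205/134217728
(2,5): OLD=229897324865/4294967296 → NEW=0, ERR=229897324865/4294967296
(2,6): OLD=8333395860183/68719476736 → NEW=0, ERR=8333395860183/68719476736
(3,0): OLD=163669611/2097152 → NEW=0, ERR=163669611/2097152
(3,1): OLD=2964198271/16777216 → NEW=255, ERR=-1313991809/16777216
(3,2): OLD=2352449509/134217728 → NEW=0, ERR=2352449509/134217728
(3,3): OLD=-1034847969/536870912 → NEW=0, ERR=-1034847969/536870912
(3,4): OLD=924303419499/68719476736 → NEW=0, ERR=924303419499/68719476736
(3,5): OLD=72343000986337/549755813888 → NEW=255, ERR=-67844731555103/549755813888
(3,6): OLD=1884562687145535/8796093022208 → NEW=255, ERR=-358441033517505/8796093022208
(4,0): OLD=38038289205/268435456 → NEW=255, ERR=-30412752075/268435456
(4,1): OLD=507329780481/4294967296 → NEW=0, ERR=507329780481/4294967296
(4,2): OLD=8583003932175/68719476736 → NEW=0, ERR=8583003932175/68719476736
(4,3): OLD=160340905065877/549755813888 → NEW=255, ERR=20153172524437/549755813888
(4,4): OLD=329772860598839/4398046511104 → NEW=0, ERR=329772860598839/4398046511104
(4,5): OLD=1609928981646735/140737488355328 → NEW=0, ERR=1609928981646735/140737488355328
(4,6): OLD=363794535934309273/2251799813685248 → NEW=255, ERR=-210414416555428967/2251799813685248
(5,0): OLD=4449088360851/68719476736 → NEW=0, ERR=4449088360851/68719476736
(5,1): OLD=67936418298177/549755813888 → NEW=0, ERR=67936418298177/549755813888
(5,2): OLD=1386930081734191/4398046511104 → NEW=255, ERR=265428221402671/4398046511104
(5,3): OLD=2734696339724923/35184372088832 → NEW=0, ERR=2734696339724923/35184372088832
(5,4): OLD=641475512771118465/2251799813685248 → NEW=255, ERR=67266560281380225/2251799813685248
(5,5): OLD=879278280657548801/18014398509481984 → NEW=0, ERR=879278280657548801/18014398509481984
(5,6): OLD=54149365561620255087/288230376151711744 → NEW=255, ERR=-19349380357066239633/288230376151711744
Row 0: #.#.###
Row 1: .##.#.#
Row 2: #..##..
Row 3: .#...##
Row 4: #..#..#
Row 5: ..#.#.#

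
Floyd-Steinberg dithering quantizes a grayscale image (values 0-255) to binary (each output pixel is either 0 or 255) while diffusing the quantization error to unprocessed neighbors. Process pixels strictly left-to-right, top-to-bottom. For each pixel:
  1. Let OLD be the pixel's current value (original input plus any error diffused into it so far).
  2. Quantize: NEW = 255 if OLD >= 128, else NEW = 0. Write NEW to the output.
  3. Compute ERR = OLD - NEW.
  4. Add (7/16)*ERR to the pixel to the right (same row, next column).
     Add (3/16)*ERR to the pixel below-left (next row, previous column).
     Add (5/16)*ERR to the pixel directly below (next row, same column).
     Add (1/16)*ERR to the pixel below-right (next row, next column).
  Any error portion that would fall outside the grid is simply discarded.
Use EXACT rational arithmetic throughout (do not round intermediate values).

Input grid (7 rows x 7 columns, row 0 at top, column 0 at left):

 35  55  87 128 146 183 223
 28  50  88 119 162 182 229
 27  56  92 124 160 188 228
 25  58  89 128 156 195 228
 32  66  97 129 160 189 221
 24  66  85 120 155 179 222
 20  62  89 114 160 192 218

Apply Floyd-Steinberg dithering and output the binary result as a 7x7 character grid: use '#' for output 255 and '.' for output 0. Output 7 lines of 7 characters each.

(0,0): OLD=35 → NEW=0, ERR=35
(0,1): OLD=1125/16 → NEW=0, ERR=1125/16
(0,2): OLD=30147/256 → NEW=0, ERR=30147/256
(0,3): OLD=735317/4096 → NEW=255, ERR=-309163/4096
(0,4): OLD=7404115/65536 → NEW=0, ERR=7404115/65536
(0,5): OLD=243718213/1048576 → NEW=255, ERR=-23668667/1048576
(0,6): OLD=3575638499/16777216 → NEW=255, ERR=-702551581/16777216
(1,0): OLD=13343/256 → NEW=0, ERR=13343/256
(1,1): OLD=243801/2048 → NEW=0, ERR=243801/2048
(1,2): OLD=10952653/65536 → NEW=255, ERR=-5759027/65536
(1,3): OLD=22416073/262144 → NEW=0, ERR=22416073/262144
(1,4): OLD=3787736507/16777216 → NEW=255, ERR=-490453573/16777216
(1,5): OLD=21658191659/134217728 → NEW=255, ERR=-12567328981/134217728
(1,6): OLD=372670799909/2147483648 → NEW=255, ERR=-174937530331/2147483648
(2,0): OLD=2149859/32768 → NEW=0, ERR=2149859/32768
(2,1): OLD=113965169/1048576 → NEW=0, ERR=113965169/1048576
(2,2): OLD=2274356883/16777216 → NEW=255, ERR=-2003833197/16777216
(2,3): OLD=11743317947/134217728 → NEW=0, ERR=11743317947/134217728
(2,4): OLD=189978754411/1073741824 → NEW=255, ERR=-83825410709/1073741824
(2,5): OLD=3693098096441/34359738368 → NEW=0, ERR=3693098096441/34359738368
(2,6): OLD=133983773595935/549755813888 → NEW=255, ERR=-6203958945505/549755813888
(3,0): OLD=1105303347/16777216 → NEW=0, ERR=1105303347/16777216
(3,1): OLD=13756410807/134217728 → NEW=0, ERR=13756410807/134217728
(3,2): OLD=128542543957/1073741824 → NEW=0, ERR=128542543957/1073741824
(3,3): OLD=797208056099/4294967296 → NEW=255, ERR=-298008604381/4294967296
(3,4): OLD=69746943091507/549755813888 → NEW=0, ERR=69746943091507/549755813888
(3,5): OLD=1218692050783433/4398046511104 → NEW=255, ERR=97190190451913/4398046511104
(3,6): OLD=16948963204195031/70368744177664 → NEW=255, ERR=-995066561109289/70368744177664
(4,0): OLD=154200843037/2147483648 → NEW=0, ERR=154200843037/2147483648
(4,1): OLD=5360395590265/34359738368 → NEW=255, ERR=-3401337693575/34359738368
(4,2): OLD=46453191786679/549755813888 → NEW=0, ERR=46453191786679/549755813888
(4,3): OLD=772098723674125/4398046511104 → NEW=255, ERR=-349403136657395/4398046511104
(4,4): OLD=5794732297977175/35184372088832 → NEW=255, ERR=-3177282584674985/35184372088832
(4,5): OLD=182030750476344215/1125899906842624 → NEW=255, ERR=-105073725768524905/1125899906842624
(4,6): OLD=3190941354082790737/18014398509481984 → NEW=255, ERR=-1402730265835115183/18014398509481984
(5,0): OLD=15326193895547/549755813888 → NEW=0, ERR=15326193895547/549755813888
(5,1): OLD=297276736213033/4398046511104 → NEW=0, ERR=297276736213033/4398046511104
(5,2): OLD=4218413722655023/35184372088832 → NEW=0, ERR=4218413722655023/35184372088832
(5,3): OLD=38273960761584651/281474976710656 → NEW=255, ERR=-33502158299632629/281474976710656
(5,4): OLD=941137742742128473/18014398509481984 → NEW=0, ERR=941137742742128473/18014398509481984
(5,5): OLD=21970171994005185609/144115188075855872 → NEW=255, ERR=-14779200965338061751/144115188075855872
(5,6): OLD=338884093756297829927/2305843009213693952 → NEW=255, ERR=-249105873593194127833/2305843009213693952
(6,0): OLD=2912252848014259/70368744177664 → NEW=0, ERR=2912252848014259/70368744177664
(6,1): OLD=141245938211945295/1125899906842624 → NEW=0, ERR=141245938211945295/1125899906842624
(6,2): OLD=2941026175327262221/18014398509481984 → NEW=255, ERR=-1652645444590643699/18014398509481984
(6,3): OLD=7776147583751974419/144115188075855872 → NEW=0, ERR=7776147583751974419/144115188075855872
(6,4): OLD=49940339540589237609/288230376151711744 → NEW=255, ERR=-23558406378097257111/288230376151711744
(6,5): OLD=3955090900195386543293/36893488147419103232 → NEW=0, ERR=3955090900195386543293/36893488147419103232
(6,6): OLD=132658177624983463841371/590295810358705651712 → NEW=255, ERR=-17867254016486477345189/590295810358705651712
Row 0: ...#.##
Row 1: ..#.###
Row 2: ..#.#.#
Row 3: ...#.##
Row 4: .#.####
Row 5: ...#.##
Row 6: ..#.#.#

Answer: ...#.##
..#.###
..#.#.#
...#.##
.#.####
...#.##
..#.#.#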